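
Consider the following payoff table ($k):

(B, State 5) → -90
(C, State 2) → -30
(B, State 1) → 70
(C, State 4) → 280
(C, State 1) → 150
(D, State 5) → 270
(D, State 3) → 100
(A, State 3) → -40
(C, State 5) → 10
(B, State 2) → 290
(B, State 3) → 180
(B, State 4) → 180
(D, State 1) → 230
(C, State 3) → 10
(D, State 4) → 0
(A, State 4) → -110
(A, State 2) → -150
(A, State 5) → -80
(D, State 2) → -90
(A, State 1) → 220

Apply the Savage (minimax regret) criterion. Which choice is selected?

C

Column bests: State 1=230, State 2=290, State 3=180, State 4=280, State 5=270.
A regrets: 10, 440, 220, 390, 350 → max 440
B regrets: 160, 0, 0, 100, 360 → max 360
C regrets: 80, 320, 170, 0, 260 → max 320
D regrets: 0, 380, 80, 280, 0 → max 380
Smallest max regret = 320 → C.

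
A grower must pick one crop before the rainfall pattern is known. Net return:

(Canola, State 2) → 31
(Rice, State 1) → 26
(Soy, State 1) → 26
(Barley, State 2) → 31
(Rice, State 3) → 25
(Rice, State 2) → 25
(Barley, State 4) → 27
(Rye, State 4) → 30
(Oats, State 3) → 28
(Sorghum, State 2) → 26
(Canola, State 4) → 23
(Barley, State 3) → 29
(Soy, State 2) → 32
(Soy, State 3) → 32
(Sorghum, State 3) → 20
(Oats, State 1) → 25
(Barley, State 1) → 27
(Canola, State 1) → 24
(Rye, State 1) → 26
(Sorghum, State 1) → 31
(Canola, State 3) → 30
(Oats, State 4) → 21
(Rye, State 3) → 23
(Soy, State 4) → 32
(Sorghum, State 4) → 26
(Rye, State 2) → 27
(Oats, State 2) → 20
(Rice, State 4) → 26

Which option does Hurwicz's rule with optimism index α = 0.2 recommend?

Barley

Canola: 0.2·31 + 0.8·23 = 24.6
Rice: 0.2·26 + 0.8·25 = 25.2
Oats: 0.2·28 + 0.8·20 = 21.6
Sorghum: 0.2·31 + 0.8·20 = 22.2
Barley: 0.2·31 + 0.8·27 = 27.8
Rye: 0.2·30 + 0.8·23 = 24.4
Soy: 0.2·32 + 0.8·26 = 27.2
Highest Hurwicz score = 27.8 → Barley.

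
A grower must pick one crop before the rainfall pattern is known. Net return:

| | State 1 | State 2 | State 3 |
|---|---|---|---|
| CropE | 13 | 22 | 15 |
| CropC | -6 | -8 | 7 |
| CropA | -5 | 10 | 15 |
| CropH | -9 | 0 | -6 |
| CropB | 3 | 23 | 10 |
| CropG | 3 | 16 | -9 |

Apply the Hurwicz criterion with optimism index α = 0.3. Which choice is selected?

CropE: 0.3·22 + 0.7·13 = 15.7
CropC: 0.3·7 + 0.7·(-8) = -3.5
CropA: 0.3·15 + 0.7·(-5) = 1
CropH: 0.3·0 + 0.7·(-9) = -6.3
CropB: 0.3·23 + 0.7·3 = 9
CropG: 0.3·16 + 0.7·(-9) = -1.5
Highest Hurwicz score = 15.7 → CropE.

CropE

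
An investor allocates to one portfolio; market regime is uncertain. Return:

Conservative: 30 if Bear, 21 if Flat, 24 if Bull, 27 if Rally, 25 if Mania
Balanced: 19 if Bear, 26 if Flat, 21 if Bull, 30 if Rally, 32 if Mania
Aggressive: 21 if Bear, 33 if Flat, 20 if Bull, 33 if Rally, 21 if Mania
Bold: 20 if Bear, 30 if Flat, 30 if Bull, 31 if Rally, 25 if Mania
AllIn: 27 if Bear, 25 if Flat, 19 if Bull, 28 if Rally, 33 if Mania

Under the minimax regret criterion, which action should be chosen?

Bold

Column bests: Bear=30, Flat=33, Bull=30, Rally=33, Mania=33.
Conservative regrets: 0, 12, 6, 6, 8 → max 12
Balanced regrets: 11, 7, 9, 3, 1 → max 11
Aggressive regrets: 9, 0, 10, 0, 12 → max 12
Bold regrets: 10, 3, 0, 2, 8 → max 10
AllIn regrets: 3, 8, 11, 5, 0 → max 11
Smallest max regret = 10 → Bold.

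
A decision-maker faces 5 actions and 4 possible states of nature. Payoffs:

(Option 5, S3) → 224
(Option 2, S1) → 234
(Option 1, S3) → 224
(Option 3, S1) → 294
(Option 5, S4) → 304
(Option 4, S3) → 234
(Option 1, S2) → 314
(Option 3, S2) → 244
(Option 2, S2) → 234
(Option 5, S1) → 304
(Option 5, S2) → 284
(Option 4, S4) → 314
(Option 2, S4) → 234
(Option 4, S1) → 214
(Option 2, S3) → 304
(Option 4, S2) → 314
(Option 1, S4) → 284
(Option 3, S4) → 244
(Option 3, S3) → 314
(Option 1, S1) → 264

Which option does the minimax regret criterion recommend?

Option 3

Column bests: S1=304, S2=314, S3=314, S4=314.
Option 1 regrets: 40, 0, 90, 30 → max 90
Option 2 regrets: 70, 80, 10, 80 → max 80
Option 3 regrets: 10, 70, 0, 70 → max 70
Option 4 regrets: 90, 0, 80, 0 → max 90
Option 5 regrets: 0, 30, 90, 10 → max 90
Smallest max regret = 70 → Option 3.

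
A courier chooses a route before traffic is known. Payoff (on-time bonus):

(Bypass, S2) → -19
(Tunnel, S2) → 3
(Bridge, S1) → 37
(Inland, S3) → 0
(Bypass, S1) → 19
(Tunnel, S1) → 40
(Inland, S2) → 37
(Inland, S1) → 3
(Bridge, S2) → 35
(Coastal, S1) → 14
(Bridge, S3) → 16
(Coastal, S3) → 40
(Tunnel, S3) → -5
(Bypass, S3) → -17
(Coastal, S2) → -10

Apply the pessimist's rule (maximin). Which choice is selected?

Row minima: Coastal=-10, Bypass=-19, Tunnel=-5, Inland=0, Bridge=16
Best worst-case = 16 → Bridge.

Bridge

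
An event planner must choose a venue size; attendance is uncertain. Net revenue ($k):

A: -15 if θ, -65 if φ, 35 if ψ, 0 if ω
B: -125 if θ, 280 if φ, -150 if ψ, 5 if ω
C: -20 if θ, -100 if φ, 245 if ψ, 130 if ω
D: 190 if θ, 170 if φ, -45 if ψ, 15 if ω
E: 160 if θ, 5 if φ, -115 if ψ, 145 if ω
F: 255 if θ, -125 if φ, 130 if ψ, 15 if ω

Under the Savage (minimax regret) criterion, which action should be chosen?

Column bests: θ=255, φ=280, ψ=245, ω=145.
A regrets: 270, 345, 210, 145 → max 345
B regrets: 380, 0, 395, 140 → max 395
C regrets: 275, 380, 0, 15 → max 380
D regrets: 65, 110, 290, 130 → max 290
E regrets: 95, 275, 360, 0 → max 360
F regrets: 0, 405, 115, 130 → max 405
Smallest max regret = 290 → D.

D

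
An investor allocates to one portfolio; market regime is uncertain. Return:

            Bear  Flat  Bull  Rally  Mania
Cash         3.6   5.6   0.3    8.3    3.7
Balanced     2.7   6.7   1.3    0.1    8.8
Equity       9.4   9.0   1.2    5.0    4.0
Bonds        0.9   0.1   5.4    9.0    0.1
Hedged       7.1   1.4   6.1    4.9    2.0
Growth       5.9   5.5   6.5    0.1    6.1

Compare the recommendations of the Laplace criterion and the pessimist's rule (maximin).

laplace → Equity; maximin → Hedged (disagree)

Row averages: Cash=4.3, Balanced=3.92, Equity=5.72, Bonds=3.1, Hedged=4.3, Growth=4.82
Highest average = 5.72 → Equity.
Row minima: Cash=0.3, Balanced=0.1, Equity=1.2, Bonds=0.1, Hedged=1.4, Growth=0.1
Best worst-case = 1.4 → Hedged.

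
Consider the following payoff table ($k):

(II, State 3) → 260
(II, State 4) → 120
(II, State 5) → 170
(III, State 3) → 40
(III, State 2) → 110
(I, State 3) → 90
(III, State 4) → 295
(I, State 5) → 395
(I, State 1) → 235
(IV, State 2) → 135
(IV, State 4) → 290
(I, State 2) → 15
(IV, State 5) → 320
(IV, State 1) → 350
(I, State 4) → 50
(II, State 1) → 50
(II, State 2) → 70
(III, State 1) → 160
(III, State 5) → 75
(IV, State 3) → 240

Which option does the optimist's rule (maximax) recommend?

Row maxima: I=395, II=260, III=295, IV=350
Best best-case = 395 → I.

I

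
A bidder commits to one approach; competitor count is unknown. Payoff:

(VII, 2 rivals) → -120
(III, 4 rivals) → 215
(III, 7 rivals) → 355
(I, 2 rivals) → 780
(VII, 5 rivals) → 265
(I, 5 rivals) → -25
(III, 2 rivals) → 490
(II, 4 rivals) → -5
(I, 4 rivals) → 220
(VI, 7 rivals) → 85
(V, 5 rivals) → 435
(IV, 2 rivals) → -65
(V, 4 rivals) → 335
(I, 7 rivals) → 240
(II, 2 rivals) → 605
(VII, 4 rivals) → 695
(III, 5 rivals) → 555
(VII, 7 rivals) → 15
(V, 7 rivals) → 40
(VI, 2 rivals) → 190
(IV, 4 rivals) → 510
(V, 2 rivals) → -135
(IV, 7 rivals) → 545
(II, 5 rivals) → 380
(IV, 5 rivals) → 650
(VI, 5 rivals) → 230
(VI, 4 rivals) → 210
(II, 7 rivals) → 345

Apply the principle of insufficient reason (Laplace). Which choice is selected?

Row averages: I=303.75, II=331.25, III=403.75, IV=410, V=168.75, VI=178.75, VII=213.75
Highest average = 410 → IV.

IV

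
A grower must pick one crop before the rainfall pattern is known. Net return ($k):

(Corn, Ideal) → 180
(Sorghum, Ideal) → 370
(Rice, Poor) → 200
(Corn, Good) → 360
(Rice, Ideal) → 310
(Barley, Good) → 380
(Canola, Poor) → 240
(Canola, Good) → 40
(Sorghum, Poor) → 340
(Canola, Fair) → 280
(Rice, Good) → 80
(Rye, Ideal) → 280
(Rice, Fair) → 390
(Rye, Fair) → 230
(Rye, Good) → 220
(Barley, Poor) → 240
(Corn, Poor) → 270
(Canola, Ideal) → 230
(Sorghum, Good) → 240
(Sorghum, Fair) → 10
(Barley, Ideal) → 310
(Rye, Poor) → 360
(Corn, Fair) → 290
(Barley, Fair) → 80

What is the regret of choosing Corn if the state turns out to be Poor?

90

Best payoff under Poor is 360.
Regret = 360 − 270 = 90.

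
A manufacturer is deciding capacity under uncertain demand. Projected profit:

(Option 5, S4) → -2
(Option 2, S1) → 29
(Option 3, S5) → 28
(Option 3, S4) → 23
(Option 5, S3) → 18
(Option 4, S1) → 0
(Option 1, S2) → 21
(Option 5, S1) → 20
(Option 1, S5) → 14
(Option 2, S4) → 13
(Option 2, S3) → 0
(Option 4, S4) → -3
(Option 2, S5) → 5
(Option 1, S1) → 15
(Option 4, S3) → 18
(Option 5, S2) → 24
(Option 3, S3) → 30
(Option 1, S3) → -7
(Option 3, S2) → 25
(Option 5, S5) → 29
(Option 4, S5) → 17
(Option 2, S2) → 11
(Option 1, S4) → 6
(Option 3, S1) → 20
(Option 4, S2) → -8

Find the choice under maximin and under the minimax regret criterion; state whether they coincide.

maximin → Option 3; minimax regret → Option 3 (agree)

Row minima: Option 1=-7, Option 2=0, Option 3=20, Option 4=-8, Option 5=-2
Best worst-case = 20 → Option 3.
Column bests: S1=29, S2=25, S3=30, S4=23, S5=29.
Option 1 regrets: 14, 4, 37, 17, 15 → max 37
Option 2 regrets: 0, 14, 30, 10, 24 → max 30
Option 3 regrets: 9, 0, 0, 0, 1 → max 9
Option 4 regrets: 29, 33, 12, 26, 12 → max 33
Option 5 regrets: 9, 1, 12, 25, 0 → max 25
Smallest max regret = 9 → Option 3.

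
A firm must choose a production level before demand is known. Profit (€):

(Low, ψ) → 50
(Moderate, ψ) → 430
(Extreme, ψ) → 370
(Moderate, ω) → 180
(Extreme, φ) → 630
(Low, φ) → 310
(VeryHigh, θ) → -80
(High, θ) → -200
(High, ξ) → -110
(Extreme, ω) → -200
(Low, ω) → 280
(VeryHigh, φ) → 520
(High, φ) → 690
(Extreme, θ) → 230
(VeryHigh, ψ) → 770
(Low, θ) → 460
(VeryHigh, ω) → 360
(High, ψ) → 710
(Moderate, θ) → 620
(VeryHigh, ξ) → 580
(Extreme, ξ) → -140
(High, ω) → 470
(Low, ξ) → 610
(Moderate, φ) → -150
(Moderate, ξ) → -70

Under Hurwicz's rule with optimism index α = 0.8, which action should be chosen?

VeryHigh

Low: 0.8·610 + 0.2·50 = 498
Moderate: 0.8·620 + 0.2·(-150) = 466
High: 0.8·710 + 0.2·(-200) = 528
VeryHigh: 0.8·770 + 0.2·(-80) = 600
Extreme: 0.8·630 + 0.2·(-200) = 464
Highest Hurwicz score = 600 → VeryHigh.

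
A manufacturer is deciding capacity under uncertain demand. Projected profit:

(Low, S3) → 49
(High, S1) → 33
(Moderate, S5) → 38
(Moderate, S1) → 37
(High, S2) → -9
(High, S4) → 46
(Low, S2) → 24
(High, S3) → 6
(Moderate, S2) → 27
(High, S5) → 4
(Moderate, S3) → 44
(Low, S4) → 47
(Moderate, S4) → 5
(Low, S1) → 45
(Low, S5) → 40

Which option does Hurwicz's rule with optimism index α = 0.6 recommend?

Low

Low: 0.6·49 + 0.4·24 = 39
Moderate: 0.6·44 + 0.4·5 = 28.4
High: 0.6·46 + 0.4·(-9) = 24
Highest Hurwicz score = 39 → Low.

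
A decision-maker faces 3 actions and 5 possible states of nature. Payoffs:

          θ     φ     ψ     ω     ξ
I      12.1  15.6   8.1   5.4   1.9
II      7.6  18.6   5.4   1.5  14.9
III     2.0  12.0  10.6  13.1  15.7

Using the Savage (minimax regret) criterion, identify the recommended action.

III

Column bests: θ=12.1, φ=18.6, ψ=10.6, ω=13.1, ξ=15.7.
I regrets: 0.0, 3.0, 2.5, 7.7, 13.8 → max 13.8
II regrets: 4.5, 0.0, 5.2, 11.6, 0.8 → max 11.6
III regrets: 10.1, 6.6, 0.0, 0.0, 0.0 → max 10.1
Smallest max regret = 10.1 → III.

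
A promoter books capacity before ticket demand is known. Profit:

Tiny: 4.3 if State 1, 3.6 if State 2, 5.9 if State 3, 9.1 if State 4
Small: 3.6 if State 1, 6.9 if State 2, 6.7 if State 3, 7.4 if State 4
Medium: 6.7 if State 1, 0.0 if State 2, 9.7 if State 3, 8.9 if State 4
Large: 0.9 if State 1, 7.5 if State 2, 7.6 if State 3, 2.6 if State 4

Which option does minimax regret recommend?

Small

Column bests: State 1=6.7, State 2=7.5, State 3=9.7, State 4=9.1.
Tiny regrets: 2.4, 3.9, 3.8, 0.0 → max 3.9
Small regrets: 3.1, 0.6, 3.0, 1.7 → max 3.1
Medium regrets: 0.0, 7.5, 0.0, 0.2 → max 7.5
Large regrets: 5.8, 0.0, 2.1, 6.5 → max 6.5
Smallest max regret = 3.1 → Small.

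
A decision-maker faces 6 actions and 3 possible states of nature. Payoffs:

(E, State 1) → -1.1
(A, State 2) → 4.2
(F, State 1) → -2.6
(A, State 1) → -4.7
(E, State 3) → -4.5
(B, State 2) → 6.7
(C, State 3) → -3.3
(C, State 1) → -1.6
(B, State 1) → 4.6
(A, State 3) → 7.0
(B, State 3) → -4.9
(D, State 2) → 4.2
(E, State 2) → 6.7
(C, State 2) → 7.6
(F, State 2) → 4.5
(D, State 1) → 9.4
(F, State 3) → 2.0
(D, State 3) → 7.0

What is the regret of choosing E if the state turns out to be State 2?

0.9

Best payoff under State 2 is 7.6.
Regret = 7.6 − 6.7 = 0.9.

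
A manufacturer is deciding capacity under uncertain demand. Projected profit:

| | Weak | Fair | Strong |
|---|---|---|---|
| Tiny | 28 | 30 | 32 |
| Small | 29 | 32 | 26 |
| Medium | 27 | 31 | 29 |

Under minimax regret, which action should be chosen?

Column bests: Weak=29, Fair=32, Strong=32.
Tiny regrets: 1, 2, 0 → max 2
Small regrets: 0, 0, 6 → max 6
Medium regrets: 2, 1, 3 → max 3
Smallest max regret = 2 → Tiny.

Tiny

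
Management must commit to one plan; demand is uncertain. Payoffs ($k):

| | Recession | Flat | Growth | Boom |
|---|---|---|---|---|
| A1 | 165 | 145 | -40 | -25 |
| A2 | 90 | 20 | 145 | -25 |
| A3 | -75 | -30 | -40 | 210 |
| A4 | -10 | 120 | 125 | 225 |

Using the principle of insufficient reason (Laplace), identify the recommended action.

A4

Row averages: A1=61.25, A2=57.5, A3=16.25, A4=115
Highest average = 115 → A4.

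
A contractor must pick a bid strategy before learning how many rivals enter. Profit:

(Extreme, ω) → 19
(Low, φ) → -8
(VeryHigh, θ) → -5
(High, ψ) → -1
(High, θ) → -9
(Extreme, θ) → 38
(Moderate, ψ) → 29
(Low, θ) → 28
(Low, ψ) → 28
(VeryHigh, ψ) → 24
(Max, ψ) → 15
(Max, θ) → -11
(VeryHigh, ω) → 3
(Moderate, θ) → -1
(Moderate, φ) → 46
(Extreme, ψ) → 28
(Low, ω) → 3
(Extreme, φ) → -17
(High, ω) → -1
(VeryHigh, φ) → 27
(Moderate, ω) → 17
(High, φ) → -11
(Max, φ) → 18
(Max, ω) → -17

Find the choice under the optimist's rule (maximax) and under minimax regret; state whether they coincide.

Row maxima: Low=28, Moderate=46, High=-1, VeryHigh=27, Extreme=38, Max=18
Best best-case = 46 → Moderate.
Column bests: θ=38, φ=46, ψ=29, ω=19.
Low regrets: 10, 54, 1, 16 → max 54
Moderate regrets: 39, 0, 0, 2 → max 39
High regrets: 47, 57, 30, 20 → max 57
VeryHigh regrets: 43, 19, 5, 16 → max 43
Extreme regrets: 0, 63, 1, 0 → max 63
Max regrets: 49, 28, 14, 36 → max 49
Smallest max regret = 39 → Moderate.

maximax → Moderate; minimax regret → Moderate (agree)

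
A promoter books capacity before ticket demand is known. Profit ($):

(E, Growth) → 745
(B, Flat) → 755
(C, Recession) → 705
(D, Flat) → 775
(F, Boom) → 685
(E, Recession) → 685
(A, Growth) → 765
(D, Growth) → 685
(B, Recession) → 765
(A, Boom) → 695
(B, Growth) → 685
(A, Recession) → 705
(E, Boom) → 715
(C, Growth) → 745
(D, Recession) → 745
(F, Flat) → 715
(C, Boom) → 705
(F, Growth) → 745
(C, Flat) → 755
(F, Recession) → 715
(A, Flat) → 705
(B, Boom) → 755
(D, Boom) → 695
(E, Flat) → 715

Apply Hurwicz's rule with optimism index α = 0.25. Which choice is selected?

A: 0.25·765 + 0.75·695 = 712.5
B: 0.25·765 + 0.75·685 = 705
C: 0.25·755 + 0.75·705 = 717.5
D: 0.25·775 + 0.75·685 = 707.5
E: 0.25·745 + 0.75·685 = 700
F: 0.25·745 + 0.75·685 = 700
Highest Hurwicz score = 717.5 → C.

C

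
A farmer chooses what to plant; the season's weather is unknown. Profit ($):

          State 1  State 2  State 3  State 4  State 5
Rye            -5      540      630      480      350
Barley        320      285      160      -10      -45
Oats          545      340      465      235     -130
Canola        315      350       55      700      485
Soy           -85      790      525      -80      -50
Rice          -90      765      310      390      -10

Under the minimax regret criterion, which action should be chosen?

Column bests: State 1=545, State 2=790, State 3=630, State 4=700, State 5=485.
Rye regrets: 550, 250, 0, 220, 135 → max 550
Barley regrets: 225, 505, 470, 710, 530 → max 710
Oats regrets: 0, 450, 165, 465, 615 → max 615
Canola regrets: 230, 440, 575, 0, 0 → max 575
Soy regrets: 630, 0, 105, 780, 535 → max 780
Rice regrets: 635, 25, 320, 310, 495 → max 635
Smallest max regret = 550 → Rye.

Rye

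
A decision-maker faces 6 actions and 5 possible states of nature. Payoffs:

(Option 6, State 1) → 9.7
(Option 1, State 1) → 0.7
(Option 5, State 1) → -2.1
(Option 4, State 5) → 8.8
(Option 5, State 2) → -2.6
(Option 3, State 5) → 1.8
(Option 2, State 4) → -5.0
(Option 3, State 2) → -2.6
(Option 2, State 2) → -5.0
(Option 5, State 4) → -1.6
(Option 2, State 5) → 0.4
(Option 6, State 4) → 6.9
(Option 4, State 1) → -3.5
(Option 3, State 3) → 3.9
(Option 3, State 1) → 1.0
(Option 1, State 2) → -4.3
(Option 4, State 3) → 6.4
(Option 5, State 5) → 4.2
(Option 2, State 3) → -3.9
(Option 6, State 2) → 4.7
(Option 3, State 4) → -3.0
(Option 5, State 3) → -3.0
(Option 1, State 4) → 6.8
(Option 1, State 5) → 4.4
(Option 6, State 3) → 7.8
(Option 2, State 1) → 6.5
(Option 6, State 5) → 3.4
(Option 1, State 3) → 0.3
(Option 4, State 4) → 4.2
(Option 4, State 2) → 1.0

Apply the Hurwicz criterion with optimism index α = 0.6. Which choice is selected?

Option 6

Option 1: 0.6·6.8 + 0.4·(-4.3) = 2.36
Option 2: 0.6·6.5 + 0.4·(-5.0) = 1.9
Option 3: 0.6·3.9 + 0.4·(-3.0) = 1.14
Option 4: 0.6·8.8 + 0.4·(-3.5) = 3.88
Option 5: 0.6·4.2 + 0.4·(-3.0) = 1.32
Option 6: 0.6·9.7 + 0.4·3.4 = 7.18
Highest Hurwicz score = 7.18 → Option 6.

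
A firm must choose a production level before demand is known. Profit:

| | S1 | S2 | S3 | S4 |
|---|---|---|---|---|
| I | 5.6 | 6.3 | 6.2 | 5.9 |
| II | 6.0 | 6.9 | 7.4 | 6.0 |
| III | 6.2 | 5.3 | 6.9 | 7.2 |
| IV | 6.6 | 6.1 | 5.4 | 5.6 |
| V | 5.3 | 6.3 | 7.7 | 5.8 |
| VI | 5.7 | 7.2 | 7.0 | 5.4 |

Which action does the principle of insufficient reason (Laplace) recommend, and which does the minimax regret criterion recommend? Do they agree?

Row averages: I=6, II=6.575, III=6.4, IV=5.925, V=6.275, VI=6.325
Highest average = 6.575 → II.
Column bests: S1=6.6, S2=7.2, S3=7.7, S4=7.2.
I regrets: 1.0, 0.9, 1.5, 1.3 → max 1.5
II regrets: 0.6, 0.3, 0.3, 1.2 → max 1.2
III regrets: 0.4, 1.9, 0.8, 0.0 → max 1.9
IV regrets: 0.0, 1.1, 2.3, 1.6 → max 2.3
V regrets: 1.3, 0.9, 0.0, 1.4 → max 1.4
VI regrets: 0.9, 0.0, 0.7, 1.8 → max 1.8
Smallest max regret = 1.2 → II.

laplace → II; minimax regret → II (agree)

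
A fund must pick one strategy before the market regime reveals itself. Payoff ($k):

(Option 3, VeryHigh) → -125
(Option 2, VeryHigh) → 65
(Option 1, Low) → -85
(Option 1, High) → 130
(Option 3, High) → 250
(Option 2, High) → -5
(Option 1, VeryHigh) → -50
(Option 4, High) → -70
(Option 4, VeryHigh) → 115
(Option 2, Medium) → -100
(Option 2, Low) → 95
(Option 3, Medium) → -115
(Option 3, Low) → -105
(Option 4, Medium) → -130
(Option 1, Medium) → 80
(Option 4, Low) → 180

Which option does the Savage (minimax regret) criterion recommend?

Column bests: Low=180, Medium=80, High=250, VeryHigh=115.
Option 1 regrets: 265, 0, 120, 165 → max 265
Option 2 regrets: 85, 180, 255, 50 → max 255
Option 3 regrets: 285, 195, 0, 240 → max 285
Option 4 regrets: 0, 210, 320, 0 → max 320
Smallest max regret = 255 → Option 2.

Option 2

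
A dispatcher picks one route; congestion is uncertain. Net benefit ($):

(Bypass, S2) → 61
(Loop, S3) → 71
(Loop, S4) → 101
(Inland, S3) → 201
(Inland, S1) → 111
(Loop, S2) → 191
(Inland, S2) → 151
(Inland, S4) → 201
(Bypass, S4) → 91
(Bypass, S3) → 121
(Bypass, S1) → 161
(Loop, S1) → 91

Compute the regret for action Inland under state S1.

Best payoff under S1 is 161.
Regret = 161 − 111 = 50.

50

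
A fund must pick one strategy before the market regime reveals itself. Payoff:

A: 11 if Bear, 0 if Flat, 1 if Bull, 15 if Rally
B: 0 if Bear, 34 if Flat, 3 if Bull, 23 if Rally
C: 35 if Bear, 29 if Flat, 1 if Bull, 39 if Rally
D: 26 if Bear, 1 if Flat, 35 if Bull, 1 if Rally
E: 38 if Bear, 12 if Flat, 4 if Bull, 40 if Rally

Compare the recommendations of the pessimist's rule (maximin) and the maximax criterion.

Row minima: A=0, B=0, C=1, D=1, E=4
Best worst-case = 4 → E.
Row maxima: A=15, B=34, C=39, D=35, E=40
Best best-case = 40 → E.

maximin → E; maximax → E (agree)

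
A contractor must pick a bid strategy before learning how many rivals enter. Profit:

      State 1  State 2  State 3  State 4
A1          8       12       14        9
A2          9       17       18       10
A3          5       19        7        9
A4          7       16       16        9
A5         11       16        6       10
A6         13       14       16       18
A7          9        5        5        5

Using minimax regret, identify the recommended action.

Column bests: State 1=13, State 2=19, State 3=18, State 4=18.
A1 regrets: 5, 7, 4, 9 → max 9
A2 regrets: 4, 2, 0, 8 → max 8
A3 regrets: 8, 0, 11, 9 → max 11
A4 regrets: 6, 3, 2, 9 → max 9
A5 regrets: 2, 3, 12, 8 → max 12
A6 regrets: 0, 5, 2, 0 → max 5
A7 regrets: 4, 14, 13, 13 → max 14
Smallest max regret = 5 → A6.

A6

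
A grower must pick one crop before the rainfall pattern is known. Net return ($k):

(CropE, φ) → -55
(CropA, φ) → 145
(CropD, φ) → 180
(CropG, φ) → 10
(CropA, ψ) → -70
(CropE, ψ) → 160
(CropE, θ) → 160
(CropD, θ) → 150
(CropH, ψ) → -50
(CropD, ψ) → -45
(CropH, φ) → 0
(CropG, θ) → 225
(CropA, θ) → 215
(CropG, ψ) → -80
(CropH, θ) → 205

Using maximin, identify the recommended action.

Row minima: CropD=-45, CropA=-70, CropE=-55, CropH=-50, CropG=-80
Best worst-case = -45 → CropD.

CropD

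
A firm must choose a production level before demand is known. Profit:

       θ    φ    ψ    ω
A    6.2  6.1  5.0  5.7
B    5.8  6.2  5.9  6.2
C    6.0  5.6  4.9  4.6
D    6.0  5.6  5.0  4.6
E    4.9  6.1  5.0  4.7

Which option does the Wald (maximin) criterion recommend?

Row minima: A=5.0, B=5.8, C=4.6, D=4.6, E=4.7
Best worst-case = 5.8 → B.

B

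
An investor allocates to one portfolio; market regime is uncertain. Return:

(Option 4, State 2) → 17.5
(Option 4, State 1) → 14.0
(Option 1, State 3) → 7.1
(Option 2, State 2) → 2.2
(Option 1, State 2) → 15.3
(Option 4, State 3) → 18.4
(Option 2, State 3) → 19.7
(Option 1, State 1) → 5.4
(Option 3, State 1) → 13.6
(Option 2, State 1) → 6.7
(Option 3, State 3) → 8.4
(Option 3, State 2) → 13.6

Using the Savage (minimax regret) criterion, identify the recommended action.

Option 4

Column bests: State 1=14.0, State 2=17.5, State 3=19.7.
Option 1 regrets: 8.6, 2.2, 12.6 → max 12.6
Option 2 regrets: 7.3, 15.3, 0.0 → max 15.3
Option 3 regrets: 0.4, 3.9, 11.3 → max 11.3
Option 4 regrets: 0.0, 0.0, 1.3 → max 1.3
Smallest max regret = 1.3 → Option 4.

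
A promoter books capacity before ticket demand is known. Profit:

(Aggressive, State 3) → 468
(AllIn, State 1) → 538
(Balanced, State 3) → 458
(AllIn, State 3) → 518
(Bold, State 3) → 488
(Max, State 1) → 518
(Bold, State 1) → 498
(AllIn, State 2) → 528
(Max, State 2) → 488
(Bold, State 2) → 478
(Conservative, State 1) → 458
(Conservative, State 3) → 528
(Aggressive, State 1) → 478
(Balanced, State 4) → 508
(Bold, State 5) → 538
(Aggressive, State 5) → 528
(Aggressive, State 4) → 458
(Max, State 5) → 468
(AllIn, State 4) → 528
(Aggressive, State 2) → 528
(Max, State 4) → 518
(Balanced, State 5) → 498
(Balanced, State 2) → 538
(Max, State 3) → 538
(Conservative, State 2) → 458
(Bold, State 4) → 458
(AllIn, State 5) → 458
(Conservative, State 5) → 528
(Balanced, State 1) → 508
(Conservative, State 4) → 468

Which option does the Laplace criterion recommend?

Row averages: Conservative=488, Balanced=502, Aggressive=492, Bold=492, AllIn=514, Max=506
Highest average = 514 → AllIn.

AllIn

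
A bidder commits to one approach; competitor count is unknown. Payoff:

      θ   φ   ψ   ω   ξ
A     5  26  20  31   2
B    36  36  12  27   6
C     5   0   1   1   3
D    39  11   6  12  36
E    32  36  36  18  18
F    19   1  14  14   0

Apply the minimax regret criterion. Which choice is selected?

E

Column bests: θ=39, φ=36, ψ=36, ω=31, ξ=36.
A regrets: 34, 10, 16, 0, 34 → max 34
B regrets: 3, 0, 24, 4, 30 → max 30
C regrets: 34, 36, 35, 30, 33 → max 36
D regrets: 0, 25, 30, 19, 0 → max 30
E regrets: 7, 0, 0, 13, 18 → max 18
F regrets: 20, 35, 22, 17, 36 → max 36
Smallest max regret = 18 → E.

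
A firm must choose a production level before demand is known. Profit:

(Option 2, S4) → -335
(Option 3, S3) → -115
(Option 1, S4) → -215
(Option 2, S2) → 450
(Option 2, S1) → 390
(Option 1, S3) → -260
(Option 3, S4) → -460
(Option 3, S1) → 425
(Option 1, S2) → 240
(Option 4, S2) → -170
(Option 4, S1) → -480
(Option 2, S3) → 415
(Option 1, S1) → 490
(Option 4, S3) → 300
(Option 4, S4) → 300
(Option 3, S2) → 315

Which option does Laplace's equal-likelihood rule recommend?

Row averages: Option 1=63.75, Option 2=230, Option 3=41.25, Option 4=-12.5
Highest average = 230 → Option 2.

Option 2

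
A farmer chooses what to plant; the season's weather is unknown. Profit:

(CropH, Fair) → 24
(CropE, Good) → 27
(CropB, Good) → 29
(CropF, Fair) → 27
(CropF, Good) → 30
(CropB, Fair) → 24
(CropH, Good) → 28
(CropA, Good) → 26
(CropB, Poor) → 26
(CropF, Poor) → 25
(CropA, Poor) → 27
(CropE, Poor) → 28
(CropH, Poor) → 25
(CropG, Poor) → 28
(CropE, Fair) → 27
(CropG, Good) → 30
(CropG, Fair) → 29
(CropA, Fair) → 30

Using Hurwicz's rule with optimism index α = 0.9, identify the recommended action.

CropA: 0.9·30 + 0.1·26 = 29.6
CropH: 0.9·28 + 0.1·24 = 27.6
CropF: 0.9·30 + 0.1·25 = 29.5
CropG: 0.9·30 + 0.1·28 = 29.8
CropB: 0.9·29 + 0.1·24 = 28.5
CropE: 0.9·28 + 0.1·27 = 27.9
Highest Hurwicz score = 29.8 → CropG.

CropG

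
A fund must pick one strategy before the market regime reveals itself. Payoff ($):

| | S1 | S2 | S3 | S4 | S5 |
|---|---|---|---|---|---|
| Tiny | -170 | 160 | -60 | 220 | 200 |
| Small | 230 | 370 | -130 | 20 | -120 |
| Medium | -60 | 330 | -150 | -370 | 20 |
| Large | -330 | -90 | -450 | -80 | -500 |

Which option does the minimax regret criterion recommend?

Small

Column bests: S1=230, S2=370, S3=-60, S4=220, S5=200.
Tiny regrets: 400, 210, 0, 0, 0 → max 400
Small regrets: 0, 0, 70, 200, 320 → max 320
Medium regrets: 290, 40, 90, 590, 180 → max 590
Large regrets: 560, 460, 390, 300, 700 → max 700
Smallest max regret = 320 → Small.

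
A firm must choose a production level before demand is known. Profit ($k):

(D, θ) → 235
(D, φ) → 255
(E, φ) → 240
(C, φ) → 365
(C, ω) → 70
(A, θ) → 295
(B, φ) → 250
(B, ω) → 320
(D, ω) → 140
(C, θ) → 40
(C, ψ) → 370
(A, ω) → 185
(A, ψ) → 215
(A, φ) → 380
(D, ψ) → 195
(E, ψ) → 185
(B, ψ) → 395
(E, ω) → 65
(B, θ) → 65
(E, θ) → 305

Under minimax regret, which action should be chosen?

A

Column bests: θ=305, φ=380, ψ=395, ω=320.
A regrets: 10, 0, 180, 135 → max 180
B regrets: 240, 130, 0, 0 → max 240
C regrets: 265, 15, 25, 250 → max 265
D regrets: 70, 125, 200, 180 → max 200
E regrets: 0, 140, 210, 255 → max 255
Smallest max regret = 180 → A.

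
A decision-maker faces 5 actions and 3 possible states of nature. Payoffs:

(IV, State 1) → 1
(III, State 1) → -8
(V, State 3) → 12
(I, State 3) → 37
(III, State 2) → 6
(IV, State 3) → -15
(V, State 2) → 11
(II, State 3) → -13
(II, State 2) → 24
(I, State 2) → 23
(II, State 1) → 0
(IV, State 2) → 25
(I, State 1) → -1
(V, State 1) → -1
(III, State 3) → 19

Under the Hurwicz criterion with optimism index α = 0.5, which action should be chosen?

I: 0.5·37 + 0.5·(-1) = 18
II: 0.5·24 + 0.5·(-13) = 5.5
III: 0.5·19 + 0.5·(-8) = 5.5
IV: 0.5·25 + 0.5·(-15) = 5
V: 0.5·12 + 0.5·(-1) = 5.5
Highest Hurwicz score = 18 → I.

I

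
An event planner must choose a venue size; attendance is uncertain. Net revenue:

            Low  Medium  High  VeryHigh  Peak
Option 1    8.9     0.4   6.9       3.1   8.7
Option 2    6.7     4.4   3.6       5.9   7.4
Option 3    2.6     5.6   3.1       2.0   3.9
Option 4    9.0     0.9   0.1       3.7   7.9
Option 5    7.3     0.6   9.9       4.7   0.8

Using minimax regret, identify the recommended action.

Option 1

Column bests: Low=9.0, Medium=5.6, High=9.9, VeryHigh=5.9, Peak=8.7.
Option 1 regrets: 0.1, 5.2, 3.0, 2.8, 0.0 → max 5.2
Option 2 regrets: 2.3, 1.2, 6.3, 0.0, 1.3 → max 6.3
Option 3 regrets: 6.4, 0.0, 6.8, 3.9, 4.8 → max 6.8
Option 4 regrets: 0.0, 4.7, 9.8, 2.2, 0.8 → max 9.8
Option 5 regrets: 1.7, 5.0, 0.0, 1.2, 7.9 → max 7.9
Smallest max regret = 5.2 → Option 1.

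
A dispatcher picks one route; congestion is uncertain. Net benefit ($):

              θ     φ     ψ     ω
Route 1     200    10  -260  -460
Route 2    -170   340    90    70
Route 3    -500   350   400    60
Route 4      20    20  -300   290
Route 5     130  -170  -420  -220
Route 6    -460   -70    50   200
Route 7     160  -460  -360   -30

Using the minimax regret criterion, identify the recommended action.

Column bests: θ=200, φ=350, ψ=400, ω=290.
Route 1 regrets: 0, 340, 660, 750 → max 750
Route 2 regrets: 370, 10, 310, 220 → max 370
Route 3 regrets: 700, 0, 0, 230 → max 700
Route 4 regrets: 180, 330, 700, 0 → max 700
Route 5 regrets: 70, 520, 820, 510 → max 820
Route 6 regrets: 660, 420, 350, 90 → max 660
Route 7 regrets: 40, 810, 760, 320 → max 810
Smallest max regret = 370 → Route 2.

Route 2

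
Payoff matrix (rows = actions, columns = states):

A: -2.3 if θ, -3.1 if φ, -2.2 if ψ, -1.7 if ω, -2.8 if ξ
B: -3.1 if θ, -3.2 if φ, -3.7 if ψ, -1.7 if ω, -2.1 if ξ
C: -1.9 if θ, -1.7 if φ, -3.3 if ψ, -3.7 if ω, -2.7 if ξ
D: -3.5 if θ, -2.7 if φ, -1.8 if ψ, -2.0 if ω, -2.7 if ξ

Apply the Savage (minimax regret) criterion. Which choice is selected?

Column bests: θ=-1.9, φ=-1.7, ψ=-1.8, ω=-1.7, ξ=-2.1.
A regrets: 0.4, 1.4, 0.4, 0.0, 0.7 → max 1.4
B regrets: 1.2, 1.5, 1.9, 0.0, 0.0 → max 1.9
C regrets: 0.0, 0.0, 1.5, 2.0, 0.6 → max 2.0
D regrets: 1.6, 1.0, 0.0, 0.3, 0.6 → max 1.6
Smallest max regret = 1.4 → A.

A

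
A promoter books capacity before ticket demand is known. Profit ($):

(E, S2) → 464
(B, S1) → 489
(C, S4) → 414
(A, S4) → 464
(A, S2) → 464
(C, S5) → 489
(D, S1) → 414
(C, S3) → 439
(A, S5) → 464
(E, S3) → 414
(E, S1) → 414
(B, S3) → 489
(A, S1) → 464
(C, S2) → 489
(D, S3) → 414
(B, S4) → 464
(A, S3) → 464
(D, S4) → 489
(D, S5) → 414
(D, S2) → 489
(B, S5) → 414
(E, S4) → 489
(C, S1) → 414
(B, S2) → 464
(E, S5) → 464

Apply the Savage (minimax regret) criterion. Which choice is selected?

A

Column bests: S1=489, S2=489, S3=489, S4=489, S5=489.
A regrets: 25, 25, 25, 25, 25 → max 25
B regrets: 0, 25, 0, 25, 75 → max 75
C regrets: 75, 0, 50, 75, 0 → max 75
D regrets: 75, 0, 75, 0, 75 → max 75
E regrets: 75, 25, 75, 0, 25 → max 75
Smallest max regret = 25 → A.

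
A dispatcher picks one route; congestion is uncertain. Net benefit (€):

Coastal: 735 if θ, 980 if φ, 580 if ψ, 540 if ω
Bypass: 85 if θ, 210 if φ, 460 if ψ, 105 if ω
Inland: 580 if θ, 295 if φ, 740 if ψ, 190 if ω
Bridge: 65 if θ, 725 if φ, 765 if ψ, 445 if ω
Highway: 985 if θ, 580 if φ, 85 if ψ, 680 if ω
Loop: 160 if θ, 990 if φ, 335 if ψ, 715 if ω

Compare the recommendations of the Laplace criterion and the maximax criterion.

laplace → Coastal; maximax → Loop (disagree)

Row averages: Coastal=708.75, Bypass=215, Inland=451.25, Bridge=500, Highway=582.5, Loop=550
Highest average = 708.75 → Coastal.
Row maxima: Coastal=980, Bypass=460, Inland=740, Bridge=765, Highway=985, Loop=990
Best best-case = 990 → Loop.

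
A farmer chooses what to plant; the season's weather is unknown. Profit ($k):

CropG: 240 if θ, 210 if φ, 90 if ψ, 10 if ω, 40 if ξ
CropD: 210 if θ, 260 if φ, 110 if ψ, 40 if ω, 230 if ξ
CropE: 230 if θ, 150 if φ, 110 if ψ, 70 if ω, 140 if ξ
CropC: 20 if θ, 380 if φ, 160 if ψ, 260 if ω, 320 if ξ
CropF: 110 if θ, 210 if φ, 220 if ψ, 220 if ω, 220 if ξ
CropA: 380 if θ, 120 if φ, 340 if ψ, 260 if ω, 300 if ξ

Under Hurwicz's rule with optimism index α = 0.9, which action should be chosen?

CropA

CropG: 0.9·240 + 0.1·10 = 217
CropD: 0.9·260 + 0.1·40 = 238
CropE: 0.9·230 + 0.1·70 = 214
CropC: 0.9·380 + 0.1·20 = 344
CropF: 0.9·220 + 0.1·110 = 209
CropA: 0.9·380 + 0.1·120 = 354
Highest Hurwicz score = 354 → CropA.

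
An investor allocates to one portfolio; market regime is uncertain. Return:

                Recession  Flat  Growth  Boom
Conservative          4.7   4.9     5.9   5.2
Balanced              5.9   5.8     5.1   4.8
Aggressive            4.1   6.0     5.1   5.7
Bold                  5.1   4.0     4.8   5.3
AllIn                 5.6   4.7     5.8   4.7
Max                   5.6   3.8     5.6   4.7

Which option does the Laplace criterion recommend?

Balanced

Row averages: Conservative=5.175, Balanced=5.4, Aggressive=5.225, Bold=4.8, AllIn=5.2, Max=4.925
Highest average = 5.4 → Balanced.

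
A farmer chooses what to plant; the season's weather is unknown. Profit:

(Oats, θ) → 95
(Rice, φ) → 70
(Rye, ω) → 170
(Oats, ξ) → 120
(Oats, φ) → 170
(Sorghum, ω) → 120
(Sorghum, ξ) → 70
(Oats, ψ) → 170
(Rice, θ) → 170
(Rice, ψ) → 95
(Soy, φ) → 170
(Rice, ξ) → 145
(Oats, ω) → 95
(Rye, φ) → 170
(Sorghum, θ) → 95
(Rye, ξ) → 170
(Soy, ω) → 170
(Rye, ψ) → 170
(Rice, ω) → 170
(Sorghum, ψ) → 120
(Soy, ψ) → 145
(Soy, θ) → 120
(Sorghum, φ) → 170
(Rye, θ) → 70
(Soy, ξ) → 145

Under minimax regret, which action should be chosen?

Soy

Column bests: θ=170, φ=170, ψ=170, ω=170, ξ=170.
Sorghum regrets: 75, 0, 50, 50, 100 → max 100
Oats regrets: 75, 0, 0, 75, 50 → max 75
Rye regrets: 100, 0, 0, 0, 0 → max 100
Soy regrets: 50, 0, 25, 0, 25 → max 50
Rice regrets: 0, 100, 75, 0, 25 → max 100
Smallest max regret = 50 → Soy.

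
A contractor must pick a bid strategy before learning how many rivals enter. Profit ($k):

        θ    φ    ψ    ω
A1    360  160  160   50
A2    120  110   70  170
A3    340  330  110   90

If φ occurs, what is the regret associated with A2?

Best payoff under φ is 330.
Regret = 330 − 110 = 220.

220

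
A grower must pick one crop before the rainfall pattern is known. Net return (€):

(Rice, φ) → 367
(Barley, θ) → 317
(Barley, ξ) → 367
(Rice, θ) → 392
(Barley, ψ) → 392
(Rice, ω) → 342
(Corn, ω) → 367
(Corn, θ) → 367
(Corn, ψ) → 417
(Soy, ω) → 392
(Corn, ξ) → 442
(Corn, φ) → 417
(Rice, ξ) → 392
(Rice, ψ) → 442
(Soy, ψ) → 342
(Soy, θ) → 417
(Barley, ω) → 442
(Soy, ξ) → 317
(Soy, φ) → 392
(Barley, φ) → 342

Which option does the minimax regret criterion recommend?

Column bests: θ=417, φ=417, ψ=442, ω=442, ξ=442.
Rice regrets: 25, 50, 0, 100, 50 → max 100
Barley regrets: 100, 75, 50, 0, 75 → max 100
Corn regrets: 50, 0, 25, 75, 0 → max 75
Soy regrets: 0, 25, 100, 50, 125 → max 125
Smallest max regret = 75 → Corn.

Corn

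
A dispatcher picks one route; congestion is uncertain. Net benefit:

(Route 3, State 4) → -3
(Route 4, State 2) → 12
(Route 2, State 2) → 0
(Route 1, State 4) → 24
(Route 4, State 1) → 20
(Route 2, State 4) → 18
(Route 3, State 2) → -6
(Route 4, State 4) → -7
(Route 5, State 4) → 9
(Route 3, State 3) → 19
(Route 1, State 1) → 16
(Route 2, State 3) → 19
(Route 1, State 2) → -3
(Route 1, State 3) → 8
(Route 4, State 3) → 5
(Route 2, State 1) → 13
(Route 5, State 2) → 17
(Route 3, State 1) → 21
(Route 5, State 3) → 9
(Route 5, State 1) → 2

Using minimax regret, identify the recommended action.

Column bests: State 1=21, State 2=17, State 3=19, State 4=24.
Route 1 regrets: 5, 20, 11, 0 → max 20
Route 2 regrets: 8, 17, 0, 6 → max 17
Route 3 regrets: 0, 23, 0, 27 → max 27
Route 4 regrets: 1, 5, 14, 31 → max 31
Route 5 regrets: 19, 0, 10, 15 → max 19
Smallest max regret = 17 → Route 2.

Route 2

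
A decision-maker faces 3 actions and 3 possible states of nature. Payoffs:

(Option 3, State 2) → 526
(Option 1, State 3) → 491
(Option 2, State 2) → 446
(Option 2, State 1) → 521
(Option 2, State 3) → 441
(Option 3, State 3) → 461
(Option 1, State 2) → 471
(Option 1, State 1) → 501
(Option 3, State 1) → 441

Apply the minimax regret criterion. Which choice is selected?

Option 1

Column bests: State 1=521, State 2=526, State 3=491.
Option 1 regrets: 20, 55, 0 → max 55
Option 2 regrets: 0, 80, 50 → max 80
Option 3 regrets: 80, 0, 30 → max 80
Smallest max regret = 55 → Option 1.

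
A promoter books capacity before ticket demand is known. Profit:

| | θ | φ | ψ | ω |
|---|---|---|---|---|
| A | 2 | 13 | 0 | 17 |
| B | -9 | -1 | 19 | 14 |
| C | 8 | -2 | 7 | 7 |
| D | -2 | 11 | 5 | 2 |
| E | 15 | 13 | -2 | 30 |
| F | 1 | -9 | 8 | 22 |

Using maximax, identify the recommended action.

Row maxima: A=17, B=19, C=8, D=11, E=30, F=22
Best best-case = 30 → E.

E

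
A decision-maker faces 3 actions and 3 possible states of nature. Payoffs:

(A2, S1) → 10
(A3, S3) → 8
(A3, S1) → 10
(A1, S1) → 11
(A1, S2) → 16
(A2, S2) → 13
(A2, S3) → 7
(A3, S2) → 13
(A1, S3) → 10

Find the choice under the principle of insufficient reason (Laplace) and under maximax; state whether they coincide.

laplace → A1; maximax → A1 (agree)

Row averages: A1=37/3, A2=10, A3=31/3
Highest average = 37/3 → A1.
Row maxima: A1=16, A2=13, A3=13
Best best-case = 16 → A1.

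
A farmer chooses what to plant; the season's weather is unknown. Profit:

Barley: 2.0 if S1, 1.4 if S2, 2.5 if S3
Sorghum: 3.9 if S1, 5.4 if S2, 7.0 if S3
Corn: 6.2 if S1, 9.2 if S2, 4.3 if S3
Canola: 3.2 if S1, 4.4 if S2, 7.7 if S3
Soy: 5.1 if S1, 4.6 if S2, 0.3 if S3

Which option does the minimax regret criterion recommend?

Corn

Column bests: S1=6.2, S2=9.2, S3=7.7.
Barley regrets: 4.2, 7.8, 5.2 → max 7.8
Sorghum regrets: 2.3, 3.8, 0.7 → max 3.8
Corn regrets: 0.0, 0.0, 3.4 → max 3.4
Canola regrets: 3.0, 4.8, 0.0 → max 4.8
Soy regrets: 1.1, 4.6, 7.4 → max 7.4
Smallest max regret = 3.4 → Corn.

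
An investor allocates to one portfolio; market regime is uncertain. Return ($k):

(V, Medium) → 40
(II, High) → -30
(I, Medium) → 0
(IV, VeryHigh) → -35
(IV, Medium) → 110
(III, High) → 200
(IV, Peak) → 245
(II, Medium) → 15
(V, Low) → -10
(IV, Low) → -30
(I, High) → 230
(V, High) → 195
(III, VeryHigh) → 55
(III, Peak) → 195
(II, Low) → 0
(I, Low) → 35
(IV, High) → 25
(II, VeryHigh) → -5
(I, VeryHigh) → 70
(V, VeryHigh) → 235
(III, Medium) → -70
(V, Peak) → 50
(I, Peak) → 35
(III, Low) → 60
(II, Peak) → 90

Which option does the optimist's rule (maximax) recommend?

Row maxima: I=230, II=90, III=200, IV=245, V=235
Best best-case = 245 → IV.

IV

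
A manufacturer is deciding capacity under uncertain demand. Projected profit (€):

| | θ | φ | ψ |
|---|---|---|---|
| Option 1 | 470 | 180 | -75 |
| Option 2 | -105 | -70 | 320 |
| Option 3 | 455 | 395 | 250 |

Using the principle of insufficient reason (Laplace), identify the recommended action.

Option 3

Row averages: Option 1=575/3, Option 2=145/3, Option 3=1100/3
Highest average = 1100/3 → Option 3.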